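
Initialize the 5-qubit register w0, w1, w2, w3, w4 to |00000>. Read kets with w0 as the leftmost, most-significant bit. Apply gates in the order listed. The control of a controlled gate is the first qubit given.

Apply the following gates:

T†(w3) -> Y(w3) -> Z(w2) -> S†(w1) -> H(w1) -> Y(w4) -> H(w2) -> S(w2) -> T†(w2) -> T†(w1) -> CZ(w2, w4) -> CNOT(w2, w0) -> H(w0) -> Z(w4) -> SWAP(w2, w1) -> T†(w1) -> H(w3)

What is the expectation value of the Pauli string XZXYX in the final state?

In the final state, XZXYX has expectation 0.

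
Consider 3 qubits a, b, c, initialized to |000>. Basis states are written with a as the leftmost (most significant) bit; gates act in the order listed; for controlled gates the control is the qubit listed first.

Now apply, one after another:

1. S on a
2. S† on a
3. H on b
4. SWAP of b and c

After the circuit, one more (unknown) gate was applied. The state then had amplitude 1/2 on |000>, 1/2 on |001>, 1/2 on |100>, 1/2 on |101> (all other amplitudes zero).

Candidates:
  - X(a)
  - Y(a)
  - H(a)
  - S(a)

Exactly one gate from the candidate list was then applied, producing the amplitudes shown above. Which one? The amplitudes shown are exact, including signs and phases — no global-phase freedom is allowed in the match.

The applied gate was H(a).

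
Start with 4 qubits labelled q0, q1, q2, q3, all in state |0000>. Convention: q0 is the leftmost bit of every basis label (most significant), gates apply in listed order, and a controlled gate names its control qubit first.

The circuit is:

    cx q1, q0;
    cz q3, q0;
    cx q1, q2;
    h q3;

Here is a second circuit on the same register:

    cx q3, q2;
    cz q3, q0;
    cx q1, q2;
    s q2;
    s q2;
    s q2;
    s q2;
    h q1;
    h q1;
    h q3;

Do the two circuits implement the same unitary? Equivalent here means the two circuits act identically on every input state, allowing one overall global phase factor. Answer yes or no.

No, they are not equivalent — no single phase factor reconciles the two unitaries.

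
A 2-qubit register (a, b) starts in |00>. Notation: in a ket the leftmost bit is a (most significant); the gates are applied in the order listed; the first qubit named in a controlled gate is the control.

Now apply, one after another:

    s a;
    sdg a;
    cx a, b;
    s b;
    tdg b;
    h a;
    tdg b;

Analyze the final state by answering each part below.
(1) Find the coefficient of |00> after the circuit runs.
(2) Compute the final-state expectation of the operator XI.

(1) The amplitude on |00> is sqrt(2)/2.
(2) The observable XI averages to 1.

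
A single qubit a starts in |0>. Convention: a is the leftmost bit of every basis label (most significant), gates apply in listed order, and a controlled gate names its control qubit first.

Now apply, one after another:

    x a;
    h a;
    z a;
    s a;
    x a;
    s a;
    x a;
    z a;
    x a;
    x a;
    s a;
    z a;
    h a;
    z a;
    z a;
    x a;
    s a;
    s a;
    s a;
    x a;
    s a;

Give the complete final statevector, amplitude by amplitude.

The final amplitudes are 1/2 + I/2 on |0>, -1/2 + I/2 on |1>. Key observation: the block from step 9 through step 10 cancels to the identity and can be dropped.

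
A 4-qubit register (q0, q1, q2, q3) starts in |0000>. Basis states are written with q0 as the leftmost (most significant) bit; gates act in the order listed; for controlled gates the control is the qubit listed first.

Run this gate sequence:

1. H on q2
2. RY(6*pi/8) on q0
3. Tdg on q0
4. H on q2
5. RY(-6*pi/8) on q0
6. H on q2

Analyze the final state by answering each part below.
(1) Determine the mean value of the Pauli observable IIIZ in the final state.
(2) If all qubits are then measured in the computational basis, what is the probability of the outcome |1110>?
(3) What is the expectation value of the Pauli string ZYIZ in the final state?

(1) The expectation value of IIIZ is 1.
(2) The probability of measuring |1110> is 0.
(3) In the final state, ZYIZ has expectation 0.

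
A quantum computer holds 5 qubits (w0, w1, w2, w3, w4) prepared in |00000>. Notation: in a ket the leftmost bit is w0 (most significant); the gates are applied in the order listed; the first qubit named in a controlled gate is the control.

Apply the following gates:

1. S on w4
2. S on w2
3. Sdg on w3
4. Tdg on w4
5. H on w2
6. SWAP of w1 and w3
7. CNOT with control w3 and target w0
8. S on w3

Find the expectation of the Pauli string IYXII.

The observable IYXII averages to 0.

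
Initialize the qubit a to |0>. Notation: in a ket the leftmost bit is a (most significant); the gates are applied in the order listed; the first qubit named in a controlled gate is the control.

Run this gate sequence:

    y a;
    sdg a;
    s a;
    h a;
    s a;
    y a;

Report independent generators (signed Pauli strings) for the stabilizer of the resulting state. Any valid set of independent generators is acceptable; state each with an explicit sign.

The stabilizer group can be generated by -Y, among other valid generating sets.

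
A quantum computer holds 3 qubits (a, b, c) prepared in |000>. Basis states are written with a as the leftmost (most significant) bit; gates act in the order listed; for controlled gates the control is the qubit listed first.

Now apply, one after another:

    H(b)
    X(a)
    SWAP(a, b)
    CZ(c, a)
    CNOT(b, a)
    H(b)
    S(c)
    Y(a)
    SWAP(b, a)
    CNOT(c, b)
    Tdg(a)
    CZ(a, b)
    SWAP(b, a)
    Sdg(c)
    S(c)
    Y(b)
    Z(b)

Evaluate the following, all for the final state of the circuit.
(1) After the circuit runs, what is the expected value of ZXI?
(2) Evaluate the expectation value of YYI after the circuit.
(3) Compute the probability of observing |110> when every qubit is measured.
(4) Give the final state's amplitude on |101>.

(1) In the final state, ZXI has expectation -sqrt(2)/2.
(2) The observable YYI averages to -sqrt(2)/2.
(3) The probability of measuring |110> is 1/4.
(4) The amplitude on |101> is 0.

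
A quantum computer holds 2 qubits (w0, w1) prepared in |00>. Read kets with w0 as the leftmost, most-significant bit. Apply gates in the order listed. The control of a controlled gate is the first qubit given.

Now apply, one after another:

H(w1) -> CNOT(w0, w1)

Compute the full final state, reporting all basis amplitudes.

The resulting statevector has amplitude sqrt(2)/2 on |00>, sqrt(2)/2 on |01>, 0 on |10>, 0 on |11>.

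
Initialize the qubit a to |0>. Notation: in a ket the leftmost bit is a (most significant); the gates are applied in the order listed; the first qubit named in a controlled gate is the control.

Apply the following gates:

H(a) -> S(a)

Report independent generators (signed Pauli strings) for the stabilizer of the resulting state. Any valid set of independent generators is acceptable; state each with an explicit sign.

One valid set of independent stabilizer generators is +Y (any independent generating set of the same group is equally correct).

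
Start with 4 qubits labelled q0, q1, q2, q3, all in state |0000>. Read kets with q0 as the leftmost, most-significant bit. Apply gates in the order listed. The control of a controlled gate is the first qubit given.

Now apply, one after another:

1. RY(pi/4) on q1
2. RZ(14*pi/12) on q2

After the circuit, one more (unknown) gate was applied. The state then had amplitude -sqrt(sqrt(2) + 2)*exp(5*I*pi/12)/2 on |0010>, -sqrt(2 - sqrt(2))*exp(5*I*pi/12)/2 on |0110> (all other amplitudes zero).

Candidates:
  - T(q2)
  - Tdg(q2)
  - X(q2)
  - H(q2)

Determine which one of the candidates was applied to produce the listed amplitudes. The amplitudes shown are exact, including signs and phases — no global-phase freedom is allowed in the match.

The applied gate was X(q2).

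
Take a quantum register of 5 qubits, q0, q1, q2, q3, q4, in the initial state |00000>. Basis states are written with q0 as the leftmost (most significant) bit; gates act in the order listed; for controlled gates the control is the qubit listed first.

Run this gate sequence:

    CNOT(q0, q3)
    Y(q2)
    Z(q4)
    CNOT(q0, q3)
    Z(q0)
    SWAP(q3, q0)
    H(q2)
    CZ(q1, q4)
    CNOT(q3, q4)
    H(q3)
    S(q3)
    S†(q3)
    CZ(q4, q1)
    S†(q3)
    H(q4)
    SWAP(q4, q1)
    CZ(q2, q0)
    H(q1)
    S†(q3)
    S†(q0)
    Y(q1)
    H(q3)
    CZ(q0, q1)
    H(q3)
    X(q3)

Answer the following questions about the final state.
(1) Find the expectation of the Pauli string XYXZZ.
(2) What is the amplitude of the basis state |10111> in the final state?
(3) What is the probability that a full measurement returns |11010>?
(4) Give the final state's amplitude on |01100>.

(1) The observable XYXZZ averages to 0.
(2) |10111> carries amplitude 0 in the final state.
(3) The probability of measuring |11010> is 0.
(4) The final state's coefficient on |01100> equals -1/2.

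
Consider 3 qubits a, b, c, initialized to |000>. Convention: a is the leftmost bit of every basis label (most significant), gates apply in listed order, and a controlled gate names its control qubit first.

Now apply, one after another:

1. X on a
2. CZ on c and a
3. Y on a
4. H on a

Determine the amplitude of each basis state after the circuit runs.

After the circuit, the state carries amplitude -sqrt(2)*I/2 on |000>, -sqrt(2)*I/2 on |100>, and 0 on every other basis state.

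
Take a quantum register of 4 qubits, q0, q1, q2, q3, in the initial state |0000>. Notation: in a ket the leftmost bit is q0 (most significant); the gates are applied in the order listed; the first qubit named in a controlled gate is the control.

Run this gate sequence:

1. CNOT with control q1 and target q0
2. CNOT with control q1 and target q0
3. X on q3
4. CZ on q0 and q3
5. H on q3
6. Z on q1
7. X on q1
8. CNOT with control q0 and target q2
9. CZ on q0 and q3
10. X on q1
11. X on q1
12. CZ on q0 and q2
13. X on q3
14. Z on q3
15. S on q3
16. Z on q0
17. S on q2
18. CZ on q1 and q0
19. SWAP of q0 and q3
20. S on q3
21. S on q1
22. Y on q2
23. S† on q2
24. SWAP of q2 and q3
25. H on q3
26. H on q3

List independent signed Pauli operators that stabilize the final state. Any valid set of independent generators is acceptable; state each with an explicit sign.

The stabilizer group can be generated by +YIII, -IZII, +IIZI, -IIIZ, among other valid generating sets. Key observation: gates 10-11 undo each other exactly, leaving only the rest of the circuit to track.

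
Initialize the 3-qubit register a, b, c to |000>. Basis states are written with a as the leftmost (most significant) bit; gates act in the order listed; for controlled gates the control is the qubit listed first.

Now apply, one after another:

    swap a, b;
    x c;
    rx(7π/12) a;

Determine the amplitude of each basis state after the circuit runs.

After the circuit, the state carries amplitude -sqrt(2 - sqrt(2))/4 + sqrt(3*sqrt(2) + 6)/4 on |001>, -I*sqrt(sqrt(2) + 2)/4 - I*sqrt(6 - 3*sqrt(2))/4 on |101>, and 0 on every other basis state.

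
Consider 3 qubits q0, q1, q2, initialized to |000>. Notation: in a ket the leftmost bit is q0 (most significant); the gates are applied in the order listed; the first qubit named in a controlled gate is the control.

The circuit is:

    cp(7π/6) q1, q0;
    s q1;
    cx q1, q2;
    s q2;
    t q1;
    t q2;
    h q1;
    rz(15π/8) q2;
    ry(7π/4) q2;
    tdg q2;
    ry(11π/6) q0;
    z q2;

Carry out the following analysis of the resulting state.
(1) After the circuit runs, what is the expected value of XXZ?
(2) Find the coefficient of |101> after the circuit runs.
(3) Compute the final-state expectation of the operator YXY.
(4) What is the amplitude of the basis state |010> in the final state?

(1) In the final state, XXZ has expectation -sqrt(2)/4.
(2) The final state's coefficient on |101> equals (1 - sqrt(3))*sqrt(2 - sqrt(2))*exp(13*I*pi/16)/8.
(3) In the final state, YXY has expectation 0.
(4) The amplitude on |010> is sqrt(sqrt(2) + 2)*(-sqrt(3) - 1)*exp(I*pi/16)/8.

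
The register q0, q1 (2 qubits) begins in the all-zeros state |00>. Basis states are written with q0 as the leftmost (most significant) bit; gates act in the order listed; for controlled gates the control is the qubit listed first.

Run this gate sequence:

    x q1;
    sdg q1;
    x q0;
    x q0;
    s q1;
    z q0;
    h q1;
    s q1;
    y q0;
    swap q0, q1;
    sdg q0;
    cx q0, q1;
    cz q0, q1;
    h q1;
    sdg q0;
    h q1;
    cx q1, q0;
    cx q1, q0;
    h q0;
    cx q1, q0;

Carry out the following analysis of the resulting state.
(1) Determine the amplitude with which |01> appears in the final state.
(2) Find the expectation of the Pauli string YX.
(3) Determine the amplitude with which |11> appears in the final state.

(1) |01> carries amplitude I/2 in the final state. Key observation: steps 2-5 multiply out to the identity, so the circuit reduces to the remaining gates.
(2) The observable YX averages to -1.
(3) The amplitude on |11> is I/2.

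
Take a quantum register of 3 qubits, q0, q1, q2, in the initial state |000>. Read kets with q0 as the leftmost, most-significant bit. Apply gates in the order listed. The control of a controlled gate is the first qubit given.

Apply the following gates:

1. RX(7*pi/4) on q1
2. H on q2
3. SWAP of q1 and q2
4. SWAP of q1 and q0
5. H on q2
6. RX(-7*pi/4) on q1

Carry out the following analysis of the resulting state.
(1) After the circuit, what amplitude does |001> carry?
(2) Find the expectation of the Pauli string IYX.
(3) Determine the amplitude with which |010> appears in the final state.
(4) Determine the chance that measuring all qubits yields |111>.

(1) The final state's coefficient on |001> equals (1 - I)*(1 + sqrt(2) + I)/8.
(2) In the final state, IYX has expectation -1/2.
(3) |010> carries amplitude -sqrt(2)/8 + 1/4 - sqrt(2)*I/8 in the final state.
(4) Outcome |111> occurs with probability 1/8 - sqrt(2)/16.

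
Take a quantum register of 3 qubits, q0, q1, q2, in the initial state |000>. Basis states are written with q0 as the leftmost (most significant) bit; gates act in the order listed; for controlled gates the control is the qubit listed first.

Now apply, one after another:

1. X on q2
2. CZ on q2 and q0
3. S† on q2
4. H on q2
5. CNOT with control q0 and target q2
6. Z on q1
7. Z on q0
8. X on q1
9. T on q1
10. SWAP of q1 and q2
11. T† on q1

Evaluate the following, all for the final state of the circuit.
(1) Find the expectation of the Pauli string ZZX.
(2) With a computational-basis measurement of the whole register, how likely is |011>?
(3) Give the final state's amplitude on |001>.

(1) The expectation value of ZZX is 0.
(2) A full measurement returns |011> with probability 1/2.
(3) The amplitude on |001> is -sqrt(2)*exp(3*I*pi/4)/2.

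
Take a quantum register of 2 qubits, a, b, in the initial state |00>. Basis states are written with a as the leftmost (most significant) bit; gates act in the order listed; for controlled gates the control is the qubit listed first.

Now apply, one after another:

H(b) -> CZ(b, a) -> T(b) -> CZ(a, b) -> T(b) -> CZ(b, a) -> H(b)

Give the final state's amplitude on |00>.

The amplitude on |00> is 1/2 + I/2.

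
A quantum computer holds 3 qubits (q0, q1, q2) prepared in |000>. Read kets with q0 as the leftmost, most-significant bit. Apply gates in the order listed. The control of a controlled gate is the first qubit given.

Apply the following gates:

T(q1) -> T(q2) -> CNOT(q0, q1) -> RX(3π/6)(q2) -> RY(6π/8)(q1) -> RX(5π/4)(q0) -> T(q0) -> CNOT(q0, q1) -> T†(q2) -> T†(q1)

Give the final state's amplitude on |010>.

The final state's coefficient on |010> equals exp(3*I*pi/4)/4.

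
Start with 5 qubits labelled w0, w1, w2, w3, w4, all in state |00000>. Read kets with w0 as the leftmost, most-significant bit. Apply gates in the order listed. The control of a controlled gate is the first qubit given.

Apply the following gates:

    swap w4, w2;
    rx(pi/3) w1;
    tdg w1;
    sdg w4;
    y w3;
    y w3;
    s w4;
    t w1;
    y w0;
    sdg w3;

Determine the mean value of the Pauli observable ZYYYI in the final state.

The expectation value of ZYYYI is 0. Key observation: steps 3-8 multiply out to the identity, so the circuit reduces to the remaining gates.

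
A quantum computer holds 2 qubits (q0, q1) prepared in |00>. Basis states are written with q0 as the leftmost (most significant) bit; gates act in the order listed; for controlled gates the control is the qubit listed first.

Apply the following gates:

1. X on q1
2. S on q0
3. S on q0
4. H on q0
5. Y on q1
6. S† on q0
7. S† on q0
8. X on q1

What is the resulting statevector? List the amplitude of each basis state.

The resulting statevector has amplitude 0 on |00>, -sqrt(2)*I/2 on |01>, 0 on |10>, sqrt(2)*I/2 on |11>.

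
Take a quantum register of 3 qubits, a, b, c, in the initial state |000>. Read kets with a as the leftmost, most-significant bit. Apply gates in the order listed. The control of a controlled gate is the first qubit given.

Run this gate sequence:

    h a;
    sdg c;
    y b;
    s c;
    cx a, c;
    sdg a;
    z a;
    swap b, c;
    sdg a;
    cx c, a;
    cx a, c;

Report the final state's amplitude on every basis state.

After the circuit, the state carries amplitude sqrt(2)*I/2 on |011>, sqrt(2)*I/2 on |100>, and 0 on every other basis state.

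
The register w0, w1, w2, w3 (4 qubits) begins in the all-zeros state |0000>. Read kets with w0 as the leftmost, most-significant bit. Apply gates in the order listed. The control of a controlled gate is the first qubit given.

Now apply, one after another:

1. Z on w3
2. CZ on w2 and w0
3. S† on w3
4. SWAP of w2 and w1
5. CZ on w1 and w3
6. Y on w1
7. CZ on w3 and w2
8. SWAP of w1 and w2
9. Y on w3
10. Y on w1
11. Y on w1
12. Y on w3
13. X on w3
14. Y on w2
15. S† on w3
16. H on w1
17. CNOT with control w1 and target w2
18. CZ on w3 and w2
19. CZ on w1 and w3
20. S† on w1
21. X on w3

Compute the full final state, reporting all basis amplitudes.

The final amplitudes are -sqrt(2)*I/2 on |0000>, -sqrt(2)/2 on |0110>, and 0 on every other basis state. Key observation: steps 9-12 multiply out to the identity, so the circuit reduces to the remaining gates.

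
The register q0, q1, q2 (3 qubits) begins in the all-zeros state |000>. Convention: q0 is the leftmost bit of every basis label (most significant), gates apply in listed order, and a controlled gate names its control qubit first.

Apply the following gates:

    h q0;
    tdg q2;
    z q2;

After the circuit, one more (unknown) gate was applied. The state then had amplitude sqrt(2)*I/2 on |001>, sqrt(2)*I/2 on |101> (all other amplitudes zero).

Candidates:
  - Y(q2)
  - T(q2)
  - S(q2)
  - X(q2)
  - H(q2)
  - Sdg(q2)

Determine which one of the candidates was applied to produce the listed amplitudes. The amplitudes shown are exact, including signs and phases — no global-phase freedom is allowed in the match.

The applied gate was Y(q2).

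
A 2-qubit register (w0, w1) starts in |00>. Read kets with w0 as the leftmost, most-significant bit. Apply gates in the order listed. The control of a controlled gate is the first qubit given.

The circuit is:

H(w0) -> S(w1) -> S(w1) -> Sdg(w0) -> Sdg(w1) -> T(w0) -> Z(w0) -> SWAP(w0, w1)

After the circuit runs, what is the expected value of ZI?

In the final state, ZI has expectation 1.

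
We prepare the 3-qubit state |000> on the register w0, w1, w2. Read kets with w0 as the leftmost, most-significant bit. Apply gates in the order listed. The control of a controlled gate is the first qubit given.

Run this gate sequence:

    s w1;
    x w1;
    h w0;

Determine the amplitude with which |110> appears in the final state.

|110> carries amplitude sqrt(2)/2 in the final state.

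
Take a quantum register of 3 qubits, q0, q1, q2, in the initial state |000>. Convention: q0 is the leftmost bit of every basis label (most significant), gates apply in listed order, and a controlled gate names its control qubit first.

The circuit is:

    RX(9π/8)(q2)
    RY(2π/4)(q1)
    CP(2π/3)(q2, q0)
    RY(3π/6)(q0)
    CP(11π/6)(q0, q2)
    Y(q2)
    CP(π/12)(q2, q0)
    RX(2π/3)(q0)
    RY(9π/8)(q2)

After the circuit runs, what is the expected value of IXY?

In the final state, IXY has expectation sqrt(2 - sqrt(2))*(sqrt(2) + 2)/8.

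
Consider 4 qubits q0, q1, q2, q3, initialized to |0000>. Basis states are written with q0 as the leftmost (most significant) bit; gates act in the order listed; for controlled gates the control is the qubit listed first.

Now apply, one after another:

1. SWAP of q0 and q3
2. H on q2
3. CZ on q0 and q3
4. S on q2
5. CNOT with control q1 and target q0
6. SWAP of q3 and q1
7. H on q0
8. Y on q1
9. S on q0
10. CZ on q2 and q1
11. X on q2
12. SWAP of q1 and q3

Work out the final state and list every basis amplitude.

After the circuit, the state carries amplitude 1/2 on |0001>, I/2 on |0011>, I/2 on |1001>, -1/2 on |1011>, and 0 on every other basis state.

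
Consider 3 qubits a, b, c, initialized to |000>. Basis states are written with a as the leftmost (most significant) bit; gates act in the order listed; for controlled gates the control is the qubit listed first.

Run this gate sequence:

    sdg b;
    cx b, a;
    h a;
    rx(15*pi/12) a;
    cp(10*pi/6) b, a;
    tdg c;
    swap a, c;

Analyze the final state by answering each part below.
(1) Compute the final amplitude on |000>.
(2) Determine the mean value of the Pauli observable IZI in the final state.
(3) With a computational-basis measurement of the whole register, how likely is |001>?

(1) The amplitude on |000> is -sqrt(2)*sqrt(2 - sqrt(2))/4 - sqrt(2)*I*sqrt(sqrt(2) + 2)/4.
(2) The expectation value of IZI is 1.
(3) Outcome |001> occurs with probability 1/2.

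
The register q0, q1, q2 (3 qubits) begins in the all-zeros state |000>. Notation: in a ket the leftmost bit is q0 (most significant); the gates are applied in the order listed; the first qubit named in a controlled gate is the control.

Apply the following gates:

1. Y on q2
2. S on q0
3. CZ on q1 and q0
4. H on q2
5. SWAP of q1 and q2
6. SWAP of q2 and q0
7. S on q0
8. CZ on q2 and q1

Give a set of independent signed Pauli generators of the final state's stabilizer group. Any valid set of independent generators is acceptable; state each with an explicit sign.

One valid set of independent stabilizer generators is -IXI, +ZII, +IIZ (any independent generating set of the same group is equally correct).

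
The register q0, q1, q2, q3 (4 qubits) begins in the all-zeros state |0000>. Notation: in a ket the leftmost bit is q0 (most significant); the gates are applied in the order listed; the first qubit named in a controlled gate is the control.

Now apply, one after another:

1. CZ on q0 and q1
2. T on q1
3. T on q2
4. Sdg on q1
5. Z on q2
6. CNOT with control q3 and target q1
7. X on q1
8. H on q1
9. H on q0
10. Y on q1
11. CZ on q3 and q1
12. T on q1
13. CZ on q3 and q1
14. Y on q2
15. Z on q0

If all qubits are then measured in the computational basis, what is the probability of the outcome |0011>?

A full measurement returns |0011> with probability 0.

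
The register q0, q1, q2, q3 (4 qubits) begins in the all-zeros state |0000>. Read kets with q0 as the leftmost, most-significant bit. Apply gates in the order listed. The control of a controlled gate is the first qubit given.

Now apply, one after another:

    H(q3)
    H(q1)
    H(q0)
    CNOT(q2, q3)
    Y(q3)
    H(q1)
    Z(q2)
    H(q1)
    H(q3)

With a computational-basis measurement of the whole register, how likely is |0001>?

Outcome |0001> occurs with probability 1/4.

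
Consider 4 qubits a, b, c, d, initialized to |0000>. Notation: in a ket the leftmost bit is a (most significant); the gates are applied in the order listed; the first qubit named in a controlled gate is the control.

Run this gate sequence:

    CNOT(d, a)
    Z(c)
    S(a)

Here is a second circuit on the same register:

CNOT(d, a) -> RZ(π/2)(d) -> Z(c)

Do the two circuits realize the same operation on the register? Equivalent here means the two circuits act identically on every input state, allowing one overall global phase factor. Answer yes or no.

No: there is an input state on which the two circuits produce genuinely different outputs (not merely differing by a phase).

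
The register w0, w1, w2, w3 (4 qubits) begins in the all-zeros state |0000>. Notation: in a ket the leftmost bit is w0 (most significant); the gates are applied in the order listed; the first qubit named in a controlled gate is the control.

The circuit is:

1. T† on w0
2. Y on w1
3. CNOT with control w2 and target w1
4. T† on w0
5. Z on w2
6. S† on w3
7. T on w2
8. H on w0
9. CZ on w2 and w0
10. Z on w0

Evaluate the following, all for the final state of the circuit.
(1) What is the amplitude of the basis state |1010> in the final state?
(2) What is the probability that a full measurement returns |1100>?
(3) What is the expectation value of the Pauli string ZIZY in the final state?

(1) |1010> carries amplitude 0 in the final state.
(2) A full measurement returns |1100> with probability 1/2.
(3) In the final state, ZIZY has expectation 0.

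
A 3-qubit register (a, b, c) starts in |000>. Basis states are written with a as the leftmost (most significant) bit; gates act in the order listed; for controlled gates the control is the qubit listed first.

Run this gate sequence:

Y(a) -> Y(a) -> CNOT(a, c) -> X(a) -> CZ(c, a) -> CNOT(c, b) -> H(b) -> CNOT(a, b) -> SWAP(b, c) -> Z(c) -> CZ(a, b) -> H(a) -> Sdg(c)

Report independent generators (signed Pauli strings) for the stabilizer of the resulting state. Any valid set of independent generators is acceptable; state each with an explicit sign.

The final state is stabilized by the group generated by -XII, +IIY, +IZI; other independent generating sets are equally valid.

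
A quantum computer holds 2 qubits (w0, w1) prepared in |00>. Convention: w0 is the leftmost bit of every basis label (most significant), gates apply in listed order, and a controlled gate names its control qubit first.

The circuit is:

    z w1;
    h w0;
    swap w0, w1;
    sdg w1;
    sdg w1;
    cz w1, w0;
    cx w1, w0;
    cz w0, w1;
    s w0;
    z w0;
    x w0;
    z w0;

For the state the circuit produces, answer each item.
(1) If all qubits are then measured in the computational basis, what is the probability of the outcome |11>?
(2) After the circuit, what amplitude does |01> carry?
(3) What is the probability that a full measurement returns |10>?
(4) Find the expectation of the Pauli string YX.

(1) A full measurement returns |11> with probability 0.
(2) |01> carries amplitude -sqrt(2)*I/2 in the final state.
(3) The probability of measuring |10> is 1/2.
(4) In the final state, YX has expectation -1.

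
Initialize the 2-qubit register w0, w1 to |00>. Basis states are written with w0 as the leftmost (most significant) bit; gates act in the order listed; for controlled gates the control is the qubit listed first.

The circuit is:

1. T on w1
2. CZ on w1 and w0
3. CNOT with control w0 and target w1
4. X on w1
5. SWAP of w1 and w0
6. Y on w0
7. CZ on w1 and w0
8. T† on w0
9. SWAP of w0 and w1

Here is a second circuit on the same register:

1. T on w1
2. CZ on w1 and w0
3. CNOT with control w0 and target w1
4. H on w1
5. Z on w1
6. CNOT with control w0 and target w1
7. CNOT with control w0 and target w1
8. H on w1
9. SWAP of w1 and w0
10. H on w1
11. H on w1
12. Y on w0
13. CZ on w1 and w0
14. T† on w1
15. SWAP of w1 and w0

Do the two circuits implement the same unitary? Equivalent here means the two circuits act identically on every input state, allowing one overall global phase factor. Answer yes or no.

No — the two circuits implement different unitaries, even allowing a global phase.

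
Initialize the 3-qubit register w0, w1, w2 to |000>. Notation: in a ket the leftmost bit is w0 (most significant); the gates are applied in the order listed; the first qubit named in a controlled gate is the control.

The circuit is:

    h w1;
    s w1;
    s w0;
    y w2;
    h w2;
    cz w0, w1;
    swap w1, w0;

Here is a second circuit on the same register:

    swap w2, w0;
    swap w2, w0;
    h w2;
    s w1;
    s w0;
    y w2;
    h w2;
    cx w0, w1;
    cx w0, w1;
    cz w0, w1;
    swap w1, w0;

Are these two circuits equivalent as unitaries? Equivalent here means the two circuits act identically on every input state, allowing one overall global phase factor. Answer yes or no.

No: there is an input state on which the two circuits produce genuinely different outputs (not merely differing by a phase).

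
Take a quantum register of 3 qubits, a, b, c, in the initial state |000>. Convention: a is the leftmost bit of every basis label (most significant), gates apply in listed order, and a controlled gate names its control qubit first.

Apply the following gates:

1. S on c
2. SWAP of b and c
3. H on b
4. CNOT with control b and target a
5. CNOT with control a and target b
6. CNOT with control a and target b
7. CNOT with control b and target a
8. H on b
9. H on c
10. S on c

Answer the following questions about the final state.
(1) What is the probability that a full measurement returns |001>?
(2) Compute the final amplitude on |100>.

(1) Outcome |001> occurs with probability 1/2. Key observation: gates 3-8 undo each other exactly, leaving only the rest of the circuit to track.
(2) |100> carries amplitude 0 in the final state.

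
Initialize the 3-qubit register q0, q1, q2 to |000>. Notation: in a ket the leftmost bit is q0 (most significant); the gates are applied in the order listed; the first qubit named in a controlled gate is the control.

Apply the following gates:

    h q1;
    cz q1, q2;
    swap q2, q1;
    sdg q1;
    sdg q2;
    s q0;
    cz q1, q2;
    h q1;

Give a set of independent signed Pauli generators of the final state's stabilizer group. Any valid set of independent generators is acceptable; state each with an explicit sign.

The stabilizer group can be generated by +IXI, -IIY, +ZII, among other valid generating sets.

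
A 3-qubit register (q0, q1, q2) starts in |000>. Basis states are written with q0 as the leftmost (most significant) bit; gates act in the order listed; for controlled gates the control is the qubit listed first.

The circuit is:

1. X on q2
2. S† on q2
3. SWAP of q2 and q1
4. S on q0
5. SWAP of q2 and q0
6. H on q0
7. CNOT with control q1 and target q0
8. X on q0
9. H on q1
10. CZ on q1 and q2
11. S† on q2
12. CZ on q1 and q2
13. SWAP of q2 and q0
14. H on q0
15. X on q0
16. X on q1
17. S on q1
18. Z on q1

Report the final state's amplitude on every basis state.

The final amplitudes are sqrt(2)*I/4 on |000>, sqrt(2)*I/4 on |001>, -sqrt(2)/4 on |010>, -sqrt(2)/4 on |011>, sqrt(2)*I/4 on |100>, sqrt(2)*I/4 on |101>, -sqrt(2)/4 on |110>, -sqrt(2)/4 on |111>.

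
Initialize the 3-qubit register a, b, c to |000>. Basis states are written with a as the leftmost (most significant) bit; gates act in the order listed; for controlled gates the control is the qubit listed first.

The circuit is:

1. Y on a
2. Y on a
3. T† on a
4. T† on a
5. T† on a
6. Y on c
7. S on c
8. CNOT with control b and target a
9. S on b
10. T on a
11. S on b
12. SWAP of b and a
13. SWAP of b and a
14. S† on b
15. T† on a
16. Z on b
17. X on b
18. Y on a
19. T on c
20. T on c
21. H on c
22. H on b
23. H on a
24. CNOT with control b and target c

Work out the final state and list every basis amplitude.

After the circuit, the state carries amplitude sqrt(2)/4 on |000>, -sqrt(2)/4 on |001>, sqrt(2)/4 on |010>, -sqrt(2)/4 on |011>, -sqrt(2)/4 on |100>, sqrt(2)/4 on |101>, -sqrt(2)/4 on |110>, sqrt(2)/4 on |111>. Key observation: gates 10-15 undo each other exactly, leaving only the rest of the circuit to track.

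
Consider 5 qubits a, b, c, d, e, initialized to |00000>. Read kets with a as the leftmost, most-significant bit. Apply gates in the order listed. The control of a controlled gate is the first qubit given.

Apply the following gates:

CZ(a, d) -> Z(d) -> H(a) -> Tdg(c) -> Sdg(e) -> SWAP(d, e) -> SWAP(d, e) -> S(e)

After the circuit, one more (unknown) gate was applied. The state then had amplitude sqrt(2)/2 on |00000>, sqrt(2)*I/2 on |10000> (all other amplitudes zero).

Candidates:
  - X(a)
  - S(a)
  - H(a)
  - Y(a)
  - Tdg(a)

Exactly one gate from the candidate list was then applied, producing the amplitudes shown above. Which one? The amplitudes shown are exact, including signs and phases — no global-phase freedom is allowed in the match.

The unique candidate consistent with the amplitudes is S(a). Key observation: gates 5-8 undo each other exactly, leaving only the rest of the circuit to track.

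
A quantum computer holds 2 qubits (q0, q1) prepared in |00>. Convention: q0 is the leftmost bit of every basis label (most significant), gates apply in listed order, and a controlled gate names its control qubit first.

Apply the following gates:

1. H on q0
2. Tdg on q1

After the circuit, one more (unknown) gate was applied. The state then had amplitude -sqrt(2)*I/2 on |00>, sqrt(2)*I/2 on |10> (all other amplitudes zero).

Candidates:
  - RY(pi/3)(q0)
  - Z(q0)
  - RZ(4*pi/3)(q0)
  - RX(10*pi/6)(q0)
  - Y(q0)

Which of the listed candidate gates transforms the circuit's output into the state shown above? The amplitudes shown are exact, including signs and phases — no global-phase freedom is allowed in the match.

It was Y(q0) that produced the state shown.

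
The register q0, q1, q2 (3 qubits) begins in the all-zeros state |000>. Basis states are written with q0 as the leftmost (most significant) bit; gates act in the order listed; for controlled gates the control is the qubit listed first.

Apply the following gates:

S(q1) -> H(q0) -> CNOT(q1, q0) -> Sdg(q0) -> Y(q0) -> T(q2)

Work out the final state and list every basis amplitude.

After the circuit, the state carries amplitude -sqrt(2)/2 on |000>, sqrt(2)*I/2 on |100>, and 0 on every other basis state.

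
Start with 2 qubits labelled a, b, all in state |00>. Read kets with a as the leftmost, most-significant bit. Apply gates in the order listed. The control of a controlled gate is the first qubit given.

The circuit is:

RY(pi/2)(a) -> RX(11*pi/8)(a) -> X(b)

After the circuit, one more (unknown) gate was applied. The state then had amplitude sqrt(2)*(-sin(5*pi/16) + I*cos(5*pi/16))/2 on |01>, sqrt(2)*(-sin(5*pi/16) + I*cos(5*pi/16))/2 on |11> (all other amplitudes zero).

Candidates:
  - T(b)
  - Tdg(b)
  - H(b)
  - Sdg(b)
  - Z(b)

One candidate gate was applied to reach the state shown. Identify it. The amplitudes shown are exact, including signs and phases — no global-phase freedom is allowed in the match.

The applied gate was Sdg(b).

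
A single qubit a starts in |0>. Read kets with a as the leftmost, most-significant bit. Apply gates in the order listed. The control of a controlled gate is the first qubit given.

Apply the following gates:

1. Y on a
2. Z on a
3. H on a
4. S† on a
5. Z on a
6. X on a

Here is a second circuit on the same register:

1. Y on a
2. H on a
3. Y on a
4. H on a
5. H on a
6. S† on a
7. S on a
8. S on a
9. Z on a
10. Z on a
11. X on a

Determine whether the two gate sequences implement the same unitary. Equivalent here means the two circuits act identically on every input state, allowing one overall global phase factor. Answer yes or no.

No, they are not equivalent — no single phase factor reconciles the two unitaries.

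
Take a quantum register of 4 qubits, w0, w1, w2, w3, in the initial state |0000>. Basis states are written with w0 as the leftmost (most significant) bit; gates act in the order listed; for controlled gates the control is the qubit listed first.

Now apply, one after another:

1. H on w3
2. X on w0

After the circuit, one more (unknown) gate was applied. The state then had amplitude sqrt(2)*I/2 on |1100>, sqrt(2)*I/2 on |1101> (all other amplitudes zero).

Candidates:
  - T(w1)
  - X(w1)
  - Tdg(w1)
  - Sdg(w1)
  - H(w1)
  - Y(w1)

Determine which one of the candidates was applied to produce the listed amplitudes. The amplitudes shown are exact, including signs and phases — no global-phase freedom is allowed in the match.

The applied gate was Y(w1).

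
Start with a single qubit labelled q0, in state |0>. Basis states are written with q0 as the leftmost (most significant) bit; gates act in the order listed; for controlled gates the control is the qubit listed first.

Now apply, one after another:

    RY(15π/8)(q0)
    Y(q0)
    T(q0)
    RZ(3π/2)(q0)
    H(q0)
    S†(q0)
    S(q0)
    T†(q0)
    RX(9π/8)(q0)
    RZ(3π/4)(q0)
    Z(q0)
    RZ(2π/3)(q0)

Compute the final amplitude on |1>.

The final state's coefficient on |1> equals -sqrt(2)*exp(17*I*pi/24)*sin(7*pi/16)*cos(pi/16)/2 + sqrt(2)*exp(-I*pi/24)*sin(pi/16)*sin(7*pi/16)/2 - sqrt(2)*I*exp(11*I*pi/24)*cos(pi/16)*cos(7*pi/16)/2 + sqrt(2)*I*exp(17*I*pi/24)*sin(pi/16)*cos(7*pi/16)/2.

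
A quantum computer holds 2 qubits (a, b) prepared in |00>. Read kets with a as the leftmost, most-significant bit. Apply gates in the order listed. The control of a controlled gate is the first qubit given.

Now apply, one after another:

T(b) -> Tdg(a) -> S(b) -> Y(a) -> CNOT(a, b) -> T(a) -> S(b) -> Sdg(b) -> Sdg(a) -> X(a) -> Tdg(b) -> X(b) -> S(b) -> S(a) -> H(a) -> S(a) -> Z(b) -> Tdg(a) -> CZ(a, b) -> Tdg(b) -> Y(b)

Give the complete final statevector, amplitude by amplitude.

The resulting statevector has amplitude 0 on |00>, sqrt(2)*I/2 on |01>, 0 on |10>, sqrt(2)*exp(3*I*pi/4)/2 on |11>. Key observation: steps 7-8 multiply out to the identity, so the circuit reduces to the remaining gates.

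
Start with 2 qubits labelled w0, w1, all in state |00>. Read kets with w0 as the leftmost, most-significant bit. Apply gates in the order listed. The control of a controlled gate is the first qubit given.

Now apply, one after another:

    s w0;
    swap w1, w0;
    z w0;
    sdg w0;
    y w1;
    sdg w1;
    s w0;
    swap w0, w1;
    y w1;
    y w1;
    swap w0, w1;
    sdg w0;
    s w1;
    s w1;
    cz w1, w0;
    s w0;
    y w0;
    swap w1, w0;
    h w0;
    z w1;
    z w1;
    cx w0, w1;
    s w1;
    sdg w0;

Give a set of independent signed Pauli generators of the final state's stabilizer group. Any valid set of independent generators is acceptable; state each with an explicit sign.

One valid set of independent stabilizer generators is +XX, -ZZ (any independent generating set of the same group is equally correct). Key observation: the block from step 6 through step 13 cancels to the identity and can be dropped.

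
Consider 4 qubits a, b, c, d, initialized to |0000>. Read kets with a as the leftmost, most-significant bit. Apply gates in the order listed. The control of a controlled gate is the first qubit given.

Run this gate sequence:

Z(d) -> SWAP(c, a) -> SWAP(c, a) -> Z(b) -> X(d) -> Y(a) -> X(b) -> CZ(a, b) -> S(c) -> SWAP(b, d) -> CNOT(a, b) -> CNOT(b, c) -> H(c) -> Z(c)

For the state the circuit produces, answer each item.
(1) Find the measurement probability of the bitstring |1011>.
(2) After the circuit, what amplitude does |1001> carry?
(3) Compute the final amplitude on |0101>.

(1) The probability of measuring |1011> is 1/2.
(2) The amplitude on |1001> is -sqrt(2)*I/2.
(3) The amplitude on |0101> is 0.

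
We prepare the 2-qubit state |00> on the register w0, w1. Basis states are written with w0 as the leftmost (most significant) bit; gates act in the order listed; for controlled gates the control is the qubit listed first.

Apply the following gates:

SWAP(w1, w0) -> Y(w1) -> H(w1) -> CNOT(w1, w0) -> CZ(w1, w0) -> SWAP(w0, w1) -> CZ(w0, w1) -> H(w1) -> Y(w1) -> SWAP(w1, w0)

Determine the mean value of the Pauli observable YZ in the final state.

In the final state, YZ has expectation 0.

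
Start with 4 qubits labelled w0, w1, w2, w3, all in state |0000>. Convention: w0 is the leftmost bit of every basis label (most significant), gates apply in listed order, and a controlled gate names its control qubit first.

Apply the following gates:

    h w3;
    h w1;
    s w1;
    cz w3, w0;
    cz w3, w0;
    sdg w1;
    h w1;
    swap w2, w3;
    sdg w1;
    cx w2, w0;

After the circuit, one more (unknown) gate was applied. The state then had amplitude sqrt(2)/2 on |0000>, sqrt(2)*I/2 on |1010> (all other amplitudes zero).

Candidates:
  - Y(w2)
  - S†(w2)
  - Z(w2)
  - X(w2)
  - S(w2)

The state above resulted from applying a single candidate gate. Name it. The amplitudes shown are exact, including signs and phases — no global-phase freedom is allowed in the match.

The unique candidate consistent with the amplitudes is S(w2). Key observation: the block from step 2 through step 7 cancels to the identity and can be dropped.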